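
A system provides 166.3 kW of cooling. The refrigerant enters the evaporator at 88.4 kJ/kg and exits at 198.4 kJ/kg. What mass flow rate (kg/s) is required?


dh = 198.4 - 88.4 = 110.0 kJ/kg
m_dot = Q / dh = 166.3 / 110.0 = 1.5118 kg/s

1.5118


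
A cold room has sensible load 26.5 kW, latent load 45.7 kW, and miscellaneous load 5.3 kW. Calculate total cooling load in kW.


Q_total = Q_s + Q_l + Q_misc
Q_total = 26.5 + 45.7 + 5.3
Q_total = 77.5 kW

77.5


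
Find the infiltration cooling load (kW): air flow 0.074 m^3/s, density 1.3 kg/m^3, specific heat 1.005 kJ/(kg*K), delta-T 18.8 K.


Q = V_dot * rho * cp * dT
Q = 0.074 * 1.3 * 1.005 * 18.8
Q = 1.818 kW

1.818


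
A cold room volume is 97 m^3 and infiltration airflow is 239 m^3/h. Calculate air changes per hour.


ACH = flow / volume
ACH = 239 / 97
ACH = 2.464

2.464


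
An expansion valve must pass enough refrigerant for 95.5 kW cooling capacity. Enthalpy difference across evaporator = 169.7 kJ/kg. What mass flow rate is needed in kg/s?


m_dot = Q / dh
m_dot = 95.5 / 169.7
m_dot = 0.5628 kg/s

0.5628


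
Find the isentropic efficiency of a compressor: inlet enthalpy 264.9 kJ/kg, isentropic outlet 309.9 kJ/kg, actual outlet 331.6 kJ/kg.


dh_ideal = 309.9 - 264.9 = 45.0 kJ/kg
dh_actual = 331.6 - 264.9 = 66.7 kJ/kg
eta_s = dh_ideal / dh_actual = 45.0 / 66.7
eta_s = 0.6747

0.6747


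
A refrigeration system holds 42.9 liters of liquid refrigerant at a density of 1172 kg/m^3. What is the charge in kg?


Charge = V * rho / 1000
Charge = 42.9 * 1172 / 1000
Charge = 50.28 kg

50.28


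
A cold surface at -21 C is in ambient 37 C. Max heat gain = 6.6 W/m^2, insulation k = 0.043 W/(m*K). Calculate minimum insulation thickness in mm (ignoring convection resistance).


dT = 37 - (-21) = 58 K
thickness = k * dT / q_max * 1000
thickness = 0.043 * 58 / 6.6 * 1000
thickness = 377.9 mm

377.9


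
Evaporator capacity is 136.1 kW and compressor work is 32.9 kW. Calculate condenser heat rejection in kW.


Q_cond = Q_evap + W
Q_cond = 136.1 + 32.9
Q_cond = 169.0 kW

169.0


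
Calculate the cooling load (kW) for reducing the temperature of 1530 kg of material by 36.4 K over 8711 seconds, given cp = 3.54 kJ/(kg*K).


Q = m * cp * dT / t
Q = 1530 * 3.54 * 36.4 / 8711
Q = 22.632 kW

22.632


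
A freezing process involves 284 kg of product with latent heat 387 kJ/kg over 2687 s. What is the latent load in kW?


Q_lat = m * h_fg / t
Q_lat = 284 * 387 / 2687
Q_lat = 40.9 kW

40.9


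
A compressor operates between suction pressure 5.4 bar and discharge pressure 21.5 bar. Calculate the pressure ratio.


PR = P_high / P_low
PR = 21.5 / 5.4
PR = 3.981

3.981


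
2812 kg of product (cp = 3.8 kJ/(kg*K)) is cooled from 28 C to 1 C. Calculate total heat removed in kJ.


dT = 28 - (1) = 27 K
Q = m * cp * dT = 2812 * 3.8 * 27
Q = 288511 kJ

288511


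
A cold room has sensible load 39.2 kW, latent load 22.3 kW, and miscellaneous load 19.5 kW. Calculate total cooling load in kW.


Q_total = Q_s + Q_l + Q_misc
Q_total = 39.2 + 22.3 + 19.5
Q_total = 81.0 kW

81.0


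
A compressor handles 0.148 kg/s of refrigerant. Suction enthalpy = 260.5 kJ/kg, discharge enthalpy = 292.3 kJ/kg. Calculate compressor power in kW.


dh = 292.3 - 260.5 = 31.8 kJ/kg
W = m_dot * dh = 0.148 * 31.8 = 4.71 kW

4.71


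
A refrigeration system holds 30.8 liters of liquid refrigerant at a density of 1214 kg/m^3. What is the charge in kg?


Charge = V * rho / 1000
Charge = 30.8 * 1214 / 1000
Charge = 37.39 kg

37.39


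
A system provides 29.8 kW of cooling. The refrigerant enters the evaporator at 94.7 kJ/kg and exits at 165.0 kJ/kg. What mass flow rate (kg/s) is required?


dh = 165.0 - 94.7 = 70.3 kJ/kg
m_dot = Q / dh = 29.8 / 70.3 = 0.4239 kg/s

0.4239


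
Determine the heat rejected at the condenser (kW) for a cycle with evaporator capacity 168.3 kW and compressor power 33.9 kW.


Q_cond = Q_evap + W
Q_cond = 168.3 + 33.9
Q_cond = 202.2 kW

202.2


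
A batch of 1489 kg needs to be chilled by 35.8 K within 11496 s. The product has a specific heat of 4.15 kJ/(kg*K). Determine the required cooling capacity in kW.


Q = m * cp * dT / t
Q = 1489 * 4.15 * 35.8 / 11496
Q = 19.243 kW

19.243


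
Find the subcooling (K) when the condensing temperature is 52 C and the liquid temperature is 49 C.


Subcooling = T_cond - T_liquid
Subcooling = 52 - 49
Subcooling = 3 K

3


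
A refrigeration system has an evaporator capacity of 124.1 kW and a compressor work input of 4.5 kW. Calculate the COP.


COP = Q_evap / W
COP = 124.1 / 4.5
COP = 27.578

27.578


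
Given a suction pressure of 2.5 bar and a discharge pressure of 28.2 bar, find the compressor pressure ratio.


PR = P_high / P_low
PR = 28.2 / 2.5
PR = 11.28

11.28


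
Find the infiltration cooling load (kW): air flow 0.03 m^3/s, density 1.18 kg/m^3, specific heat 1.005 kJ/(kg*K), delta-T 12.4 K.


Q = V_dot * rho * cp * dT
Q = 0.03 * 1.18 * 1.005 * 12.4
Q = 0.441 kW

0.441


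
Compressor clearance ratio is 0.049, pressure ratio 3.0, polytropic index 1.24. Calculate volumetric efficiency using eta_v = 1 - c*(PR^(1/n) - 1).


PR^(1/n) = 3.0^(1/1.24) = 2.42535439
eta_v = 1 - 0.049 * (2.42535439 - 1)
eta_v = 0.9302

0.9302


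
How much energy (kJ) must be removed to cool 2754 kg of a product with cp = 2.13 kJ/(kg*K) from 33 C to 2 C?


dT = 33 - (2) = 31 K
Q = m * cp * dT = 2754 * 2.13 * 31
Q = 181847 kJ

181847


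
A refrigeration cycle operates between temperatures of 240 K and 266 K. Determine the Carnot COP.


dT = 266 - 240 = 26 K
COP_carnot = T_cold / dT = 240 / 26
COP_carnot = 9.231

9.231


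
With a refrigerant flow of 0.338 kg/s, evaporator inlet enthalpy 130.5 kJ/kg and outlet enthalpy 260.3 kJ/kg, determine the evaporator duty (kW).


dh = 260.3 - 130.5 = 129.8 kJ/kg
Q_evap = m_dot * dh = 0.338 * 129.8
Q_evap = 43.87 kW

43.87


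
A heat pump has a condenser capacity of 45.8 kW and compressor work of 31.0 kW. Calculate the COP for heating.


COP_hp = Q_cond / W
COP_hp = 45.8 / 31.0
COP_hp = 1.477

1.477


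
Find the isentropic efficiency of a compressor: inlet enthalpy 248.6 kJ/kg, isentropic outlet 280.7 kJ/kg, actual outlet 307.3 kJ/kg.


dh_ideal = 280.7 - 248.6 = 32.1 kJ/kg
dh_actual = 307.3 - 248.6 = 58.7 kJ/kg
eta_s = dh_ideal / dh_actual = 32.1 / 58.7
eta_s = 0.5468

0.5468


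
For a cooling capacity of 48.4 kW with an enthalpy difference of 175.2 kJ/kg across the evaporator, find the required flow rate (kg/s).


m_dot = Q / dh
m_dot = 48.4 / 175.2
m_dot = 0.2763 kg/s

0.2763


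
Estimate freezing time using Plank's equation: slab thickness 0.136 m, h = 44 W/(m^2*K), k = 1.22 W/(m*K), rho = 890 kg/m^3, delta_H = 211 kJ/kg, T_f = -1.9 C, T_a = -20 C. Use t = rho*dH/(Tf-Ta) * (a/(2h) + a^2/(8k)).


dT = -1.9 - (-20) = 18.1 K
term1 = a/(2h) = 0.136/(2*44) = 0.001545454545
term2 = a^2/(8k) = 0.136^2/(8*1.22) = 0.001895081967
t = rho*dH*1000/dT * (term1 + term2)
t = 890*211*1000/18.1 * (0.001545454545 + 0.001895081967)
t = 35696 s

35696


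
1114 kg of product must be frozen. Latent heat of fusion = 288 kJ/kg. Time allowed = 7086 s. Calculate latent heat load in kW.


Q_lat = m * h_fg / t
Q_lat = 1114 * 288 / 7086
Q_lat = 45.28 kW

45.28


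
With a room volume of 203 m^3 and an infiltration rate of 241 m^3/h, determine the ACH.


ACH = flow / volume
ACH = 241 / 203
ACH = 1.187

1.187


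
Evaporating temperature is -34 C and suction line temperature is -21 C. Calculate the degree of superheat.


Superheat = T_suction - T_evap
Superheat = -21 - (-34)
Superheat = 13 K

13


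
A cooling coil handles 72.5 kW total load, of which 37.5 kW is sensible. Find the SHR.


SHR = Q_sensible / Q_total
SHR = 37.5 / 72.5
SHR = 0.517

0.517


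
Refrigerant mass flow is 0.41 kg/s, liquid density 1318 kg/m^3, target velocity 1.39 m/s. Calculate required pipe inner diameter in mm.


A = m_dot / (rho * v) = 0.41 / (1318 * 1.39) = 0.0002237966834 m^2
d = sqrt(4*A/pi) * 1000
d = 16.9 mm

16.9


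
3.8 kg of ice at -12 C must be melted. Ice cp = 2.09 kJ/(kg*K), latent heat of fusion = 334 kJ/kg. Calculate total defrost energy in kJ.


Sensible heat = cp * dT = 2.09 * 12 = 25.08 kJ/kg
Total per kg = 25.08 + 334 = 359.08 kJ/kg
Q = m * total = 3.8 * 359.08
Q = 1364.5 kJ

1364.5


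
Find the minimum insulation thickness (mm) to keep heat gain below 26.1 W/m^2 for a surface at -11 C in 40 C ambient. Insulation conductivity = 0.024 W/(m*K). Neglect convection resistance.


dT = 40 - (-11) = 51 K
thickness = k * dT / q_max * 1000
thickness = 0.024 * 51 / 26.1 * 1000
thickness = 46.9 mm

46.9


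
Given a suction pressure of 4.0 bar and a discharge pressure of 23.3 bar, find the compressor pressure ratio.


PR = P_high / P_low
PR = 23.3 / 4.0
PR = 5.825

5.825


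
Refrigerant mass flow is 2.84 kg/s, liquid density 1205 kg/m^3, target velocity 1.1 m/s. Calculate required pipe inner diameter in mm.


A = m_dot / (rho * v) = 2.84 / (1205 * 1.1) = 0.002142587703 m^2
d = sqrt(4*A/pi) * 1000
d = 52.2 mm

52.2


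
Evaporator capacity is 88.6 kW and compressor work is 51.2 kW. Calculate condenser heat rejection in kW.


Q_cond = Q_evap + W
Q_cond = 88.6 + 51.2
Q_cond = 139.8 kW

139.8


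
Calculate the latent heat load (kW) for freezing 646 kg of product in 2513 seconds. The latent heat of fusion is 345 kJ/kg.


Q_lat = m * h_fg / t
Q_lat = 646 * 345 / 2513
Q_lat = 88.69 kW

88.69


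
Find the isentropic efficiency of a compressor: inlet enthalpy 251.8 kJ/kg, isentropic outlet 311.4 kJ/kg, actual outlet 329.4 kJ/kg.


dh_ideal = 311.4 - 251.8 = 59.6 kJ/kg
dh_actual = 329.4 - 251.8 = 77.6 kJ/kg
eta_s = dh_ideal / dh_actual = 59.6 / 77.6
eta_s = 0.768

0.768


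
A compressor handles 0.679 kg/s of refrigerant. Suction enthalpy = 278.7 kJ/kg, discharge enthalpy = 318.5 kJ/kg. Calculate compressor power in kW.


dh = 318.5 - 278.7 = 39.8 kJ/kg
W = m_dot * dh = 0.679 * 39.8 = 27.02 kW

27.02


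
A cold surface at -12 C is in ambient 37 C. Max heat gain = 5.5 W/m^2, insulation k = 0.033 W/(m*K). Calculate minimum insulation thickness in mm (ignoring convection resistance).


dT = 37 - (-12) = 49 K
thickness = k * dT / q_max * 1000
thickness = 0.033 * 49 / 5.5 * 1000
thickness = 294.0 mm

294.0


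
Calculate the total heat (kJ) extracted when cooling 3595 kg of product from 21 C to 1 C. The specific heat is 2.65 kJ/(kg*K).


dT = 21 - (1) = 20 K
Q = m * cp * dT = 3595 * 2.65 * 20
Q = 190535 kJ

190535


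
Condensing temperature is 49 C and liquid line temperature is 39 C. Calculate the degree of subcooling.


Subcooling = T_cond - T_liquid
Subcooling = 49 - 39
Subcooling = 10 K

10


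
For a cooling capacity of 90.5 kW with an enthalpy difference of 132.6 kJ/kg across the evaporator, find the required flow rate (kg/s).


m_dot = Q / dh
m_dot = 90.5 / 132.6
m_dot = 0.6825 kg/s

0.6825


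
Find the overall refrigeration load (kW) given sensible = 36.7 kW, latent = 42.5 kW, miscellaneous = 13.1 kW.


Q_total = Q_s + Q_l + Q_misc
Q_total = 36.7 + 42.5 + 13.1
Q_total = 92.3 kW

92.3


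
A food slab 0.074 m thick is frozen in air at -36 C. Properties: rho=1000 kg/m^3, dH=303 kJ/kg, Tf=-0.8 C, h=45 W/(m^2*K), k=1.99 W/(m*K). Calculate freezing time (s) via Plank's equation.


dT = -0.8 - (-36) = 35.2 K
term1 = a/(2h) = 0.074/(2*45) = 0.0008222222222
term2 = a^2/(8k) = 0.074^2/(8*1.99) = 0.0003439698492
t = rho*dH*1000/dT * (term1 + term2)
t = 1000*303*1000/35.2 * (0.0008222222222 + 0.0003439698492)
t = 10039 s

10039


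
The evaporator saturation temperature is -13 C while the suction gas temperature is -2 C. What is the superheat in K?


Superheat = T_suction - T_evap
Superheat = -2 - (-13)
Superheat = 11 K

11


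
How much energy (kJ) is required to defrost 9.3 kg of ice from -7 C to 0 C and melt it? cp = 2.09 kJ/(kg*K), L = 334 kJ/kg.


Sensible heat = cp * dT = 2.09 * 7 = 14.63 kJ/kg
Total per kg = 14.63 + 334 = 348.63 kJ/kg
Q = m * total = 9.3 * 348.63
Q = 3242.3 kJ

3242.3


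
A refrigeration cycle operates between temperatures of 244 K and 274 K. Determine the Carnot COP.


dT = 274 - 244 = 30 K
COP_carnot = T_cold / dT = 244 / 30
COP_carnot = 8.133

8.133


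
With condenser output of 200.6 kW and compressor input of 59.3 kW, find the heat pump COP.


COP_hp = Q_cond / W
COP_hp = 200.6 / 59.3
COP_hp = 3.383

3.383


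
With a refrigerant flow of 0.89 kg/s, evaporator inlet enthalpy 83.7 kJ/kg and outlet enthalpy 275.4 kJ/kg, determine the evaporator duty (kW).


dh = 275.4 - 83.7 = 191.7 kJ/kg
Q_evap = m_dot * dh = 0.89 * 191.7
Q_evap = 170.61 kW

170.61


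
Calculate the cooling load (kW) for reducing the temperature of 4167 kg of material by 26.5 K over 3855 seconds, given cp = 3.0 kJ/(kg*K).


Q = m * cp * dT / t
Q = 4167 * 3.0 * 26.5 / 3855
Q = 85.934 kW

85.934


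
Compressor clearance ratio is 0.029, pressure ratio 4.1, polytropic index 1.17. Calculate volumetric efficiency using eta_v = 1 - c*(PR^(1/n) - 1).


PR^(1/n) = 4.1^(1/1.17) = 3.34000322
eta_v = 1 - 0.029 * (3.34000322 - 1)
eta_v = 0.9321

0.9321


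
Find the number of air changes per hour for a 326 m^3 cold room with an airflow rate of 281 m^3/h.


ACH = flow / volume
ACH = 281 / 326
ACH = 0.862

0.862


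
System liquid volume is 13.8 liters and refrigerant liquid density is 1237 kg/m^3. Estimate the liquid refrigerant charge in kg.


Charge = V * rho / 1000
Charge = 13.8 * 1237 / 1000
Charge = 17.07 kg

17.07


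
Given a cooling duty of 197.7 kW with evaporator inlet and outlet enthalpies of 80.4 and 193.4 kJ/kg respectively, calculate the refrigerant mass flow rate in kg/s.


dh = 193.4 - 80.4 = 113.0 kJ/kg
m_dot = Q / dh = 197.7 / 113.0 = 1.7496 kg/s

1.7496


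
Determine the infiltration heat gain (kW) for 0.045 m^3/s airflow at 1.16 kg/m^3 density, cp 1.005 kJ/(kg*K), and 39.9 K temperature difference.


Q = V_dot * rho * cp * dT
Q = 0.045 * 1.16 * 1.005 * 39.9
Q = 2.093 kW

2.093


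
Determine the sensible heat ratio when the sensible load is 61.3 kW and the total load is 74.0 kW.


SHR = Q_sensible / Q_total
SHR = 61.3 / 74.0
SHR = 0.828

0.828


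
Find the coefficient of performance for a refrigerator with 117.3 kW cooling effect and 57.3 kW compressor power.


COP = Q_evap / W
COP = 117.3 / 57.3
COP = 2.047

2.047


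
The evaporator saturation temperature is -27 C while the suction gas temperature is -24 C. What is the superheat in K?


Superheat = T_suction - T_evap
Superheat = -24 - (-27)
Superheat = 3 K

3


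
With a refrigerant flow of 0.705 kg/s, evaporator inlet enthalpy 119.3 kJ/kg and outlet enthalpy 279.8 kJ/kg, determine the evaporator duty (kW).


dh = 279.8 - 119.3 = 160.5 kJ/kg
Q_evap = m_dot * dh = 0.705 * 160.5
Q_evap = 113.15 kW

113.15


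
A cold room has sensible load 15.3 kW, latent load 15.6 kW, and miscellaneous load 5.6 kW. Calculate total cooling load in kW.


Q_total = Q_s + Q_l + Q_misc
Q_total = 15.3 + 15.6 + 5.6
Q_total = 36.5 kW

36.5


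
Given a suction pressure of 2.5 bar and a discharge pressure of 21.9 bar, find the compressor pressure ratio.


PR = P_high / P_low
PR = 21.9 / 2.5
PR = 8.76

8.76


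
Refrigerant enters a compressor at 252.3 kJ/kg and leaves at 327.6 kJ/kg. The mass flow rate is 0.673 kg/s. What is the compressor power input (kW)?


dh = 327.6 - 252.3 = 75.3 kJ/kg
W = m_dot * dh = 0.673 * 75.3 = 50.68 kW

50.68


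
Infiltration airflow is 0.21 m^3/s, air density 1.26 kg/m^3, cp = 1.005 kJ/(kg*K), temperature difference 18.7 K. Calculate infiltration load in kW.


Q = V_dot * rho * cp * dT
Q = 0.21 * 1.26 * 1.005 * 18.7
Q = 4.973 kW

4.973


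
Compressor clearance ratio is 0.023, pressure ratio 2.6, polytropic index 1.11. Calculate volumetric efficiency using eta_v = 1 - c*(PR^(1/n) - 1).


PR^(1/n) = 2.6^(1/1.11) = 2.36510193
eta_v = 1 - 0.023 * (2.36510193 - 1)
eta_v = 0.9686

0.9686


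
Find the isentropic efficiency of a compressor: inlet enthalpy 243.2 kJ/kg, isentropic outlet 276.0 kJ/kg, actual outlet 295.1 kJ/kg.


dh_ideal = 276.0 - 243.2 = 32.8 kJ/kg
dh_actual = 295.1 - 243.2 = 51.9 kJ/kg
eta_s = dh_ideal / dh_actual = 32.8 / 51.9
eta_s = 0.632

0.632


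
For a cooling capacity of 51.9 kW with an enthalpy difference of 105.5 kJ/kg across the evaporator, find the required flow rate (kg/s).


m_dot = Q / dh
m_dot = 51.9 / 105.5
m_dot = 0.4919 kg/s

0.4919


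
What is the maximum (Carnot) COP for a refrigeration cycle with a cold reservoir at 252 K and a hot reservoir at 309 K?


dT = 309 - 252 = 57 K
COP_carnot = T_cold / dT = 252 / 57
COP_carnot = 4.421

4.421


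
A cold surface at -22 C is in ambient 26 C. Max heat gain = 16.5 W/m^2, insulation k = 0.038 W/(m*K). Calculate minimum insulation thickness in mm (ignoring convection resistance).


dT = 26 - (-22) = 48 K
thickness = k * dT / q_max * 1000
thickness = 0.038 * 48 / 16.5 * 1000
thickness = 110.5 mm

110.5


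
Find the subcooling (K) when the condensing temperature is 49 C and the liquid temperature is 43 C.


Subcooling = T_cond - T_liquid
Subcooling = 49 - 43
Subcooling = 6 K

6


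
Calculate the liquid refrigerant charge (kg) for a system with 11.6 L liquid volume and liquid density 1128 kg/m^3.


Charge = V * rho / 1000
Charge = 11.6 * 1128 / 1000
Charge = 13.08 kg

13.08


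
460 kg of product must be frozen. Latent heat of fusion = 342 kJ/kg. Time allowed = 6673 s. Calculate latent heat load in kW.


Q_lat = m * h_fg / t
Q_lat = 460 * 342 / 6673
Q_lat = 23.58 kW

23.58


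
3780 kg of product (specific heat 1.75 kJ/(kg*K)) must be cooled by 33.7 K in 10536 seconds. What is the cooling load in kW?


Q = m * cp * dT / t
Q = 3780 * 1.75 * 33.7 / 10536
Q = 21.158 kW

21.158


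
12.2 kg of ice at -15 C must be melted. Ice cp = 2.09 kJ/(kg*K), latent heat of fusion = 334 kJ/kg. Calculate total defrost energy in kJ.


Sensible heat = cp * dT = 2.09 * 15 = 31.35 kJ/kg
Total per kg = 31.35 + 334 = 365.35 kJ/kg
Q = m * total = 12.2 * 365.35
Q = 4457.3 kJ

4457.3


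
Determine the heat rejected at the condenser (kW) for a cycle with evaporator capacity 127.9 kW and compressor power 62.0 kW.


Q_cond = Q_evap + W
Q_cond = 127.9 + 62.0
Q_cond = 189.9 kW

189.9


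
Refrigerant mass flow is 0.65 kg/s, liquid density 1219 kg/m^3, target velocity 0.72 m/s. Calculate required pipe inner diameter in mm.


A = m_dot / (rho * v) = 0.65 / (1219 * 0.72) = 0.0007405888251 m^2
d = sqrt(4*A/pi) * 1000
d = 30.7 mm

30.7


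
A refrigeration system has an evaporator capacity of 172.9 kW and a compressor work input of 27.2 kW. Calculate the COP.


COP = Q_evap / W
COP = 172.9 / 27.2
COP = 6.357

6.357


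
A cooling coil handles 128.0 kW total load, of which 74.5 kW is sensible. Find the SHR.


SHR = Q_sensible / Q_total
SHR = 74.5 / 128.0
SHR = 0.582

0.582


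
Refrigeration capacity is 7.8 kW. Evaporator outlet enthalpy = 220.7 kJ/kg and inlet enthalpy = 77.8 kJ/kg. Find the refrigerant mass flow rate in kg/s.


dh = 220.7 - 77.8 = 142.9 kJ/kg
m_dot = Q / dh = 7.8 / 142.9 = 0.0546 kg/s

0.0546


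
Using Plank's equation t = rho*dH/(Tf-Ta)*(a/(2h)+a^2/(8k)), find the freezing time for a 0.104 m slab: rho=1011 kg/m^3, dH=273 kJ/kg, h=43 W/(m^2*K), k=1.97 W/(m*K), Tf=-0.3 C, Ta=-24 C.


dT = -0.3 - (-24) = 23.7 K
term1 = a/(2h) = 0.104/(2*43) = 0.001209302326
term2 = a^2/(8k) = 0.104^2/(8*1.97) = 0.0006862944162
t = rho*dH*1000/dT * (term1 + term2)
t = 1011*273*1000/23.7 * (0.001209302326 + 0.0006862944162)
t = 22076 s

22076


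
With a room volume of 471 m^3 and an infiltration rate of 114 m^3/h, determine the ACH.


ACH = flow / volume
ACH = 114 / 471
ACH = 0.242

0.242


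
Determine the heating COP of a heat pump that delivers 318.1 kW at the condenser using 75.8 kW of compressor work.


COP_hp = Q_cond / W
COP_hp = 318.1 / 75.8
COP_hp = 4.197

4.197


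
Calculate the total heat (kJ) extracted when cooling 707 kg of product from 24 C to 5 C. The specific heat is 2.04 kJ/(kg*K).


dT = 24 - (5) = 19 K
Q = m * cp * dT = 707 * 2.04 * 19
Q = 27403 kJ

27403


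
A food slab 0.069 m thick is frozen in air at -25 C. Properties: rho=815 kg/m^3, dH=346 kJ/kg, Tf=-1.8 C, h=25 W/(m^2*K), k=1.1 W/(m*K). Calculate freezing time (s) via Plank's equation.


dT = -1.8 - (-25) = 23.2 K
term1 = a/(2h) = 0.069/(2*25) = 0.00138
term2 = a^2/(8k) = 0.069^2/(8*1.1) = 0.0005410227273
t = rho*dH*1000/dT * (term1 + term2)
t = 815*346*1000/23.2 * (0.00138 + 0.0005410227273)
t = 23350 s

23350


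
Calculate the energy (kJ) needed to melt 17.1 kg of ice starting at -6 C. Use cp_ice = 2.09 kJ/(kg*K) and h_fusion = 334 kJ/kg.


Sensible heat = cp * dT = 2.09 * 6 = 12.54 kJ/kg
Total per kg = 12.54 + 334 = 346.54 kJ/kg
Q = m * total = 17.1 * 346.54
Q = 5925.8 kJ

5925.8


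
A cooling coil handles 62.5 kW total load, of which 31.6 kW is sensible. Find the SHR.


SHR = Q_sensible / Q_total
SHR = 31.6 / 62.5
SHR = 0.506

0.506


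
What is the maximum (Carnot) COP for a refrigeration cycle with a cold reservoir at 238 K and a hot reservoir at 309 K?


dT = 309 - 238 = 71 K
COP_carnot = T_cold / dT = 238 / 71
COP_carnot = 3.352

3.352


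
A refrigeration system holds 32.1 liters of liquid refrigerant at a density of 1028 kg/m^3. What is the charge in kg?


Charge = V * rho / 1000
Charge = 32.1 * 1028 / 1000
Charge = 33.0 kg

33.0


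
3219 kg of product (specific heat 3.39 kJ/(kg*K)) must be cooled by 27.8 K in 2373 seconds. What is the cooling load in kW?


Q = m * cp * dT / t
Q = 3219 * 3.39 * 27.8 / 2373
Q = 127.84 kW

127.84


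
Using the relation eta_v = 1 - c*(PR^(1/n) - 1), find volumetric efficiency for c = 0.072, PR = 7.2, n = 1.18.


PR^(1/n) = 7.2^(1/1.18) = 5.32786195
eta_v = 1 - 0.072 * (5.32786195 - 1)
eta_v = 0.6884

0.6884


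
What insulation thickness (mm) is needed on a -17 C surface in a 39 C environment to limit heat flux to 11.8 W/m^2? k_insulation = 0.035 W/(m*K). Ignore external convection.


dT = 39 - (-17) = 56 K
thickness = k * dT / q_max * 1000
thickness = 0.035 * 56 / 11.8 * 1000
thickness = 166.1 mm

166.1


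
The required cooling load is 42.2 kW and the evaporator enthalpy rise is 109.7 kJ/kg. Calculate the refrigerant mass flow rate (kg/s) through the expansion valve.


m_dot = Q / dh
m_dot = 42.2 / 109.7
m_dot = 0.3847 kg/s

0.3847


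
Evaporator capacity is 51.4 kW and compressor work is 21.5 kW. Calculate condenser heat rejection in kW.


Q_cond = Q_evap + W
Q_cond = 51.4 + 21.5
Q_cond = 72.9 kW

72.9


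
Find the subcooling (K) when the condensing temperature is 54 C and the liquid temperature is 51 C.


Subcooling = T_cond - T_liquid
Subcooling = 54 - 51
Subcooling = 3 K

3


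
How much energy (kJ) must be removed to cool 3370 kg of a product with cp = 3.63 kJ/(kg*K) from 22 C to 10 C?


dT = 22 - (10) = 12 K
Q = m * cp * dT = 3370 * 3.63 * 12
Q = 146797 kJ

146797


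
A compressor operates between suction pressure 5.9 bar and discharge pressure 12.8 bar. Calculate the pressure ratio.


PR = P_high / P_low
PR = 12.8 / 5.9
PR = 2.169

2.169


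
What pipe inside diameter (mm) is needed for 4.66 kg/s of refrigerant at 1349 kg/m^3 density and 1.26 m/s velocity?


A = m_dot / (rho * v) = 4.66 / (1349 * 1.26) = 0.002741595773 m^2
d = sqrt(4*A/pi) * 1000
d = 59.1 mm

59.1


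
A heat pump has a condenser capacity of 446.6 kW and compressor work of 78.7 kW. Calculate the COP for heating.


COP_hp = Q_cond / W
COP_hp = 446.6 / 78.7
COP_hp = 5.675

5.675


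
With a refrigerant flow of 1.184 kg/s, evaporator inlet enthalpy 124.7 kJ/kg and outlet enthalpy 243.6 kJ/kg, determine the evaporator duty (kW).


dh = 243.6 - 124.7 = 118.9 kJ/kg
Q_evap = m_dot * dh = 1.184 * 118.9
Q_evap = 140.78 kW

140.78


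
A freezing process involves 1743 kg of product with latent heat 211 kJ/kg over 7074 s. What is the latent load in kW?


Q_lat = m * h_fg / t
Q_lat = 1743 * 211 / 7074
Q_lat = 51.99 kW

51.99


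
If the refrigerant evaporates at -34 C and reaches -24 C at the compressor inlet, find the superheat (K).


Superheat = T_suction - T_evap
Superheat = -24 - (-34)
Superheat = 10 K

10


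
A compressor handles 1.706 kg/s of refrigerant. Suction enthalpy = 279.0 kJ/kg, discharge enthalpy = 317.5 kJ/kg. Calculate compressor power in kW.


dh = 317.5 - 279.0 = 38.5 kJ/kg
W = m_dot * dh = 1.706 * 38.5 = 65.68 kW

65.68


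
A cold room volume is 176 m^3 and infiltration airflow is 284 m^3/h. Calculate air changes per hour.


ACH = flow / volume
ACH = 284 / 176
ACH = 1.614

1.614


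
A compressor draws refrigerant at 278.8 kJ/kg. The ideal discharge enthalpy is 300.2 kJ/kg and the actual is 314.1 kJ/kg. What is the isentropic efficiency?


dh_ideal = 300.2 - 278.8 = 21.4 kJ/kg
dh_actual = 314.1 - 278.8 = 35.3 kJ/kg
eta_s = dh_ideal / dh_actual = 21.4 / 35.3
eta_s = 0.6062

0.6062


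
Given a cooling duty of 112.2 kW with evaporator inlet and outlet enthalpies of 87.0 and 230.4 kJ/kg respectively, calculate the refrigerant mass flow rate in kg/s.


dh = 230.4 - 87.0 = 143.4 kJ/kg
m_dot = Q / dh = 112.2 / 143.4 = 0.7824 kg/s

0.7824


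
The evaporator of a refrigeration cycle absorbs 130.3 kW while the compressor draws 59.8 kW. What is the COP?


COP = Q_evap / W
COP = 130.3 / 59.8
COP = 2.179

2.179


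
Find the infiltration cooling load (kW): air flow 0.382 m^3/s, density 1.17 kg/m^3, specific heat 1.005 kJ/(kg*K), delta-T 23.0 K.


Q = V_dot * rho * cp * dT
Q = 0.382 * 1.17 * 1.005 * 23.0
Q = 10.331 kW

10.331


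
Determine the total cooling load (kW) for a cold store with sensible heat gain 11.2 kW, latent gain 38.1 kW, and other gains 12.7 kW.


Q_total = Q_s + Q_l + Q_misc
Q_total = 11.2 + 38.1 + 12.7
Q_total = 62.0 kW

62.0


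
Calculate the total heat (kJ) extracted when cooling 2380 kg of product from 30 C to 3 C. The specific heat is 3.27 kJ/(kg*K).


dT = 30 - (3) = 27 K
Q = m * cp * dT = 2380 * 3.27 * 27
Q = 210130 kJ

210130


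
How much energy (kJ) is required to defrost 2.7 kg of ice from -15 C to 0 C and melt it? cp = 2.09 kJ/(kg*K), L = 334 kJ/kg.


Sensible heat = cp * dT = 2.09 * 15 = 31.35 kJ/kg
Total per kg = 31.35 + 334 = 365.35 kJ/kg
Q = m * total = 2.7 * 365.35
Q = 986.4 kJ

986.4


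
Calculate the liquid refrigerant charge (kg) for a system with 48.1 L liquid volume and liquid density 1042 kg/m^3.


Charge = V * rho / 1000
Charge = 48.1 * 1042 / 1000
Charge = 50.12 kg

50.12


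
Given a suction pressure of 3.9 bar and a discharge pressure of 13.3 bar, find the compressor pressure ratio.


PR = P_high / P_low
PR = 13.3 / 3.9
PR = 3.41

3.41


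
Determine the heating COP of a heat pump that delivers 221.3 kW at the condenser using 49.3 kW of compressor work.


COP_hp = Q_cond / W
COP_hp = 221.3 / 49.3
COP_hp = 4.489

4.489


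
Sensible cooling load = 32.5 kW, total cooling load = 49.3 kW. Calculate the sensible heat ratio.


SHR = Q_sensible / Q_total
SHR = 32.5 / 49.3
SHR = 0.659

0.659


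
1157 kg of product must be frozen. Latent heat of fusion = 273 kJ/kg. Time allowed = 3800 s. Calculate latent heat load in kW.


Q_lat = m * h_fg / t
Q_lat = 1157 * 273 / 3800
Q_lat = 83.12 kW

83.12


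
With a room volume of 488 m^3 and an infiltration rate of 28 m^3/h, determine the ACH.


ACH = flow / volume
ACH = 28 / 488
ACH = 0.057

0.057


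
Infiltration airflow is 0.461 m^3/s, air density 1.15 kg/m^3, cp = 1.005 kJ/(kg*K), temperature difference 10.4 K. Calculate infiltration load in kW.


Q = V_dot * rho * cp * dT
Q = 0.461 * 1.15 * 1.005 * 10.4
Q = 5.541 kW

5.541


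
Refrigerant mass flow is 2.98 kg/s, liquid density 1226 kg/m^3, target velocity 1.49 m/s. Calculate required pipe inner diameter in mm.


A = m_dot / (rho * v) = 2.98 / (1226 * 1.49) = 0.00163132137 m^2
d = sqrt(4*A/pi) * 1000
d = 45.6 mm

45.6


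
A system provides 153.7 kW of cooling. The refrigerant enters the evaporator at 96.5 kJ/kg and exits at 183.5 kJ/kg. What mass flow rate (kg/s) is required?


dh = 183.5 - 96.5 = 87.0 kJ/kg
m_dot = Q / dh = 153.7 / 87.0 = 1.7667 kg/s

1.7667


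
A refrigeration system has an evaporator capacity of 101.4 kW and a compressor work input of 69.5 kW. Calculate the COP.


COP = Q_evap / W
COP = 101.4 / 69.5
COP = 1.459

1.459


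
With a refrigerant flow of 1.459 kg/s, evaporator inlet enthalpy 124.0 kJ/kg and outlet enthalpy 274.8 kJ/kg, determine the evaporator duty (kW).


dh = 274.8 - 124.0 = 150.8 kJ/kg
Q_evap = m_dot * dh = 1.459 * 150.8
Q_evap = 220.02 kW

220.02


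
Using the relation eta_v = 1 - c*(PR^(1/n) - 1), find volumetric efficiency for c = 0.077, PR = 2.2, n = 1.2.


PR^(1/n) = 2.2^(1/1.2) = 1.92908886
eta_v = 1 - 0.077 * (1.92908886 - 1)
eta_v = 0.9285

0.9285


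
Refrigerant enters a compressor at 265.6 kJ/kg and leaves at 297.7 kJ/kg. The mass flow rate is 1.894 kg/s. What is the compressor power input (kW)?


dh = 297.7 - 265.6 = 32.1 kJ/kg
W = m_dot * dh = 1.894 * 32.1 = 60.8 kW

60.8


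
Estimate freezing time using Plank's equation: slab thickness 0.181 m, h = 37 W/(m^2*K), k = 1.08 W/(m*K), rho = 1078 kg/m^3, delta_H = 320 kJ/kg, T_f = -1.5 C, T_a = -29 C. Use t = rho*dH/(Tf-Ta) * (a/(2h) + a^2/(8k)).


dT = -1.5 - (-29) = 27.5 K
term1 = a/(2h) = 0.181/(2*37) = 0.002445945946
term2 = a^2/(8k) = 0.181^2/(8*1.08) = 0.003791782407
t = rho*dH*1000/dT * (term1 + term2)
t = 1078*320*1000/27.5 * (0.002445945946 + 0.003791782407)
t = 78246 s

78246


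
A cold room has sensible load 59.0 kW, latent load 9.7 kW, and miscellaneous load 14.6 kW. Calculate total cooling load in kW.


Q_total = Q_s + Q_l + Q_misc
Q_total = 59.0 + 9.7 + 14.6
Q_total = 83.3 kW

83.3


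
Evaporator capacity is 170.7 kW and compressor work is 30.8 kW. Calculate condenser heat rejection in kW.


Q_cond = Q_evap + W
Q_cond = 170.7 + 30.8
Q_cond = 201.5 kW

201.5


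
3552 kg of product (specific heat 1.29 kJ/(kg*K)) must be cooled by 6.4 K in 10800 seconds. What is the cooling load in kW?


Q = m * cp * dT / t
Q = 3552 * 1.29 * 6.4 / 10800
Q = 2.715 kW

2.715


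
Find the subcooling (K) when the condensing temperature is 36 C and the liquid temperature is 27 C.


Subcooling = T_cond - T_liquid
Subcooling = 36 - 27
Subcooling = 9 K

9


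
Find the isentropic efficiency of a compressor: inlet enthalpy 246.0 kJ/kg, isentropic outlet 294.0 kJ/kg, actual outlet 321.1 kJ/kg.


dh_ideal = 294.0 - 246.0 = 48.0 kJ/kg
dh_actual = 321.1 - 246.0 = 75.1 kJ/kg
eta_s = dh_ideal / dh_actual = 48.0 / 75.1
eta_s = 0.6391

0.6391


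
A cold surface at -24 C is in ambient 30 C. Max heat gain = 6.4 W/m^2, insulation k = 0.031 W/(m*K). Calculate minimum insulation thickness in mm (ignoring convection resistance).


dT = 30 - (-24) = 54 K
thickness = k * dT / q_max * 1000
thickness = 0.031 * 54 / 6.4 * 1000
thickness = 261.6 mm

261.6


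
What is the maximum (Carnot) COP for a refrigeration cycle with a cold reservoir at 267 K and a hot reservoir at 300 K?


dT = 300 - 267 = 33 K
COP_carnot = T_cold / dT = 267 / 33
COP_carnot = 8.091

8.091


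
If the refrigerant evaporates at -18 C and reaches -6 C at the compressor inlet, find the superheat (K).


Superheat = T_suction - T_evap
Superheat = -6 - (-18)
Superheat = 12 K

12


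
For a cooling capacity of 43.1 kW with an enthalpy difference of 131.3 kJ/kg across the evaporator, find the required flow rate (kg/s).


m_dot = Q / dh
m_dot = 43.1 / 131.3
m_dot = 0.3283 kg/s

0.3283


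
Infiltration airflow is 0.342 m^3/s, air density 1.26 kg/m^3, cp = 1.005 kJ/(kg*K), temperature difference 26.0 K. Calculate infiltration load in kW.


Q = V_dot * rho * cp * dT
Q = 0.342 * 1.26 * 1.005 * 26.0
Q = 11.26 kW

11.26


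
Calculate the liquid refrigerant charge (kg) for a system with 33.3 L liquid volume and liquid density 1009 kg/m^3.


Charge = V * rho / 1000
Charge = 33.3 * 1009 / 1000
Charge = 33.6 kg

33.6


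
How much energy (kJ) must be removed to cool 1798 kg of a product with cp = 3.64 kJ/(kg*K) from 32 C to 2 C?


dT = 32 - (2) = 30 K
Q = m * cp * dT = 1798 * 3.64 * 30
Q = 196342 kJ

196342


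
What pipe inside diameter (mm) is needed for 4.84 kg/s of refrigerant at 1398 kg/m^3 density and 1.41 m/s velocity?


A = m_dot / (rho * v) = 4.84 / (1398 * 1.41) = 0.002455382055 m^2
d = sqrt(4*A/pi) * 1000
d = 55.9 mm

55.9


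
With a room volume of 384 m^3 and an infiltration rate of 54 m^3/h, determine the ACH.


ACH = flow / volume
ACH = 54 / 384
ACH = 0.141

0.141


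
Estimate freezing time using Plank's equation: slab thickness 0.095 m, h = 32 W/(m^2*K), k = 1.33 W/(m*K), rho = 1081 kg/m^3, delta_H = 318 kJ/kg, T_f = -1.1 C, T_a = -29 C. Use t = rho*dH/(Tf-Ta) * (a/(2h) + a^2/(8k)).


dT = -1.1 - (-29) = 27.9 K
term1 = a/(2h) = 0.095/(2*32) = 0.001484375
term2 = a^2/(8k) = 0.095^2/(8*1.33) = 0.0008482142857
t = rho*dH*1000/dT * (term1 + term2)
t = 1081*318*1000/27.9 * (0.001484375 + 0.0008482142857)
t = 28740 s

28740


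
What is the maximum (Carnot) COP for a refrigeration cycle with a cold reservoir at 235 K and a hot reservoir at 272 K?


dT = 272 - 235 = 37 K
COP_carnot = T_cold / dT = 235 / 37
COP_carnot = 6.351

6.351


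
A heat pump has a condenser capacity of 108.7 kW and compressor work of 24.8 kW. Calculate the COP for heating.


COP_hp = Q_cond / W
COP_hp = 108.7 / 24.8
COP_hp = 4.383

4.383


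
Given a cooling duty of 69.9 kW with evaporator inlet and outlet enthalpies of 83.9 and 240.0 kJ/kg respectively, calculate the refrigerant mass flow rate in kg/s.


dh = 240.0 - 83.9 = 156.1 kJ/kg
m_dot = Q / dh = 69.9 / 156.1 = 0.4478 kg/s

0.4478


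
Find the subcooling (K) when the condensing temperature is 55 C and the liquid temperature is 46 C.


Subcooling = T_cond - T_liquid
Subcooling = 55 - 46
Subcooling = 9 K

9


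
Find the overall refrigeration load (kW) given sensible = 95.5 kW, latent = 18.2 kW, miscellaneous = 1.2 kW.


Q_total = Q_s + Q_l + Q_misc
Q_total = 95.5 + 18.2 + 1.2
Q_total = 114.9 kW

114.9


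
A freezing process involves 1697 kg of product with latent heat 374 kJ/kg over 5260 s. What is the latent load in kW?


Q_lat = m * h_fg / t
Q_lat = 1697 * 374 / 5260
Q_lat = 120.66 kW

120.66


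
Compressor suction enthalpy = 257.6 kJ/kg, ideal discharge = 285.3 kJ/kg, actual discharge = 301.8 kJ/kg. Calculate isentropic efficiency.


dh_ideal = 285.3 - 257.6 = 27.7 kJ/kg
dh_actual = 301.8 - 257.6 = 44.2 kJ/kg
eta_s = dh_ideal / dh_actual = 27.7 / 44.2
eta_s = 0.6267

0.6267


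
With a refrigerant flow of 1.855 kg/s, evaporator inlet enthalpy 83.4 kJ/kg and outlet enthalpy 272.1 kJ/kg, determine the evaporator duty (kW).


dh = 272.1 - 83.4 = 188.7 kJ/kg
Q_evap = m_dot * dh = 1.855 * 188.7
Q_evap = 350.04 kW

350.04


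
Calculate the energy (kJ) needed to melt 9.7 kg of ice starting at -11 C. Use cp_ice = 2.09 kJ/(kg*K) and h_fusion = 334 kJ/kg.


Sensible heat = cp * dT = 2.09 * 11 = 22.99 kJ/kg
Total per kg = 22.99 + 334 = 356.99 kJ/kg
Q = m * total = 9.7 * 356.99
Q = 3462.8 kJ

3462.8


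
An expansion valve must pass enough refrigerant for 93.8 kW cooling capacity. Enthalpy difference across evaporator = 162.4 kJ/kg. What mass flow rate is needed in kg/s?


m_dot = Q / dh
m_dot = 93.8 / 162.4
m_dot = 0.5776 kg/s

0.5776


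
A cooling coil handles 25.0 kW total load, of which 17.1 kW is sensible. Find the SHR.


SHR = Q_sensible / Q_total
SHR = 17.1 / 25.0
SHR = 0.684

0.684


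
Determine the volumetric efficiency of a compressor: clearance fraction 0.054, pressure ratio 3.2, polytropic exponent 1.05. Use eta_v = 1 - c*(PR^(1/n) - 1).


PR^(1/n) = 3.2^(1/1.05) = 3.02757714
eta_v = 1 - 0.054 * (3.02757714 - 1)
eta_v = 0.8905

0.8905


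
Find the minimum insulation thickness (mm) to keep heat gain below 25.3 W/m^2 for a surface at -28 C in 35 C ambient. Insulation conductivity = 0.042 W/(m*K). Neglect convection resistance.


dT = 35 - (-28) = 63 K
thickness = k * dT / q_max * 1000
thickness = 0.042 * 63 / 25.3 * 1000
thickness = 104.6 mm

104.6


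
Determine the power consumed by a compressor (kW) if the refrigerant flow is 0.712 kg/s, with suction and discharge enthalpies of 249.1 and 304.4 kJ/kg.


dh = 304.4 - 249.1 = 55.3 kJ/kg
W = m_dot * dh = 0.712 * 55.3 = 39.37 kW

39.37


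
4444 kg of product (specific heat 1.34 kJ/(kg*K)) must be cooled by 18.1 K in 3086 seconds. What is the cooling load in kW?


Q = m * cp * dT / t
Q = 4444 * 1.34 * 18.1 / 3086
Q = 34.927 kW

34.927


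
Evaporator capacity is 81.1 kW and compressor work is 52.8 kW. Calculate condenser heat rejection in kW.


Q_cond = Q_evap + W
Q_cond = 81.1 + 52.8
Q_cond = 133.9 kW

133.9


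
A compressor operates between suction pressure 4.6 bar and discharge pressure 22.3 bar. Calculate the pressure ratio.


PR = P_high / P_low
PR = 22.3 / 4.6
PR = 4.848

4.848


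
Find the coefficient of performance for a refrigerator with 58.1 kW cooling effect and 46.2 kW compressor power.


COP = Q_evap / W
COP = 58.1 / 46.2
COP = 1.258

1.258


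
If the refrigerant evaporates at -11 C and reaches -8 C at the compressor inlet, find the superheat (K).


Superheat = T_suction - T_evap
Superheat = -8 - (-11)
Superheat = 3 K

3


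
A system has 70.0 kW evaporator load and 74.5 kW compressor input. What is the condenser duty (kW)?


Q_cond = Q_evap + W
Q_cond = 70.0 + 74.5
Q_cond = 144.5 kW

144.5


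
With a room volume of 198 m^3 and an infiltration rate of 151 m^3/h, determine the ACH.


ACH = flow / volume
ACH = 151 / 198
ACH = 0.763

0.763


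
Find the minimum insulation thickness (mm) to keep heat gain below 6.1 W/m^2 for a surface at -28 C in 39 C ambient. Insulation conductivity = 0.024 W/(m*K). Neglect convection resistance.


dT = 39 - (-28) = 67 K
thickness = k * dT / q_max * 1000
thickness = 0.024 * 67 / 6.1 * 1000
thickness = 263.6 mm

263.6


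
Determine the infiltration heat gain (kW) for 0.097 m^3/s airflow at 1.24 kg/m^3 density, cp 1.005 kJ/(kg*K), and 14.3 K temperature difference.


Q = V_dot * rho * cp * dT
Q = 0.097 * 1.24 * 1.005 * 14.3
Q = 1.729 kW

1.729


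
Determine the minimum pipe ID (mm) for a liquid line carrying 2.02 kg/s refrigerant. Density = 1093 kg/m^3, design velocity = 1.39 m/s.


A = m_dot / (rho * v) = 2.02 / (1093 * 1.39) = 0.00132958592 m^2
d = sqrt(4*A/pi) * 1000
d = 41.1 mm

41.1


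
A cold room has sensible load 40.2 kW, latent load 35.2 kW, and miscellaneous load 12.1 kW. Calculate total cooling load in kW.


Q_total = Q_s + Q_l + Q_misc
Q_total = 40.2 + 35.2 + 12.1
Q_total = 87.5 kW

87.5


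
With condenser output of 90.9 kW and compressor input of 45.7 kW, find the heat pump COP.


COP_hp = Q_cond / W
COP_hp = 90.9 / 45.7
COP_hp = 1.989

1.989


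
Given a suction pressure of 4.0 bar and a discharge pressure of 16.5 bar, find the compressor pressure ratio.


PR = P_high / P_low
PR = 16.5 / 4.0
PR = 4.125

4.125


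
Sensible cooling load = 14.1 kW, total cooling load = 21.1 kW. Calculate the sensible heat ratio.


SHR = Q_sensible / Q_total
SHR = 14.1 / 21.1
SHR = 0.668

0.668


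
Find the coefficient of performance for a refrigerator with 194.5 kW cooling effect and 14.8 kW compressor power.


COP = Q_evap / W
COP = 194.5 / 14.8
COP = 13.142

13.142


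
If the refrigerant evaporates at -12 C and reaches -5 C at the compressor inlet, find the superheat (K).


Superheat = T_suction - T_evap
Superheat = -5 - (-12)
Superheat = 7 K

7
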